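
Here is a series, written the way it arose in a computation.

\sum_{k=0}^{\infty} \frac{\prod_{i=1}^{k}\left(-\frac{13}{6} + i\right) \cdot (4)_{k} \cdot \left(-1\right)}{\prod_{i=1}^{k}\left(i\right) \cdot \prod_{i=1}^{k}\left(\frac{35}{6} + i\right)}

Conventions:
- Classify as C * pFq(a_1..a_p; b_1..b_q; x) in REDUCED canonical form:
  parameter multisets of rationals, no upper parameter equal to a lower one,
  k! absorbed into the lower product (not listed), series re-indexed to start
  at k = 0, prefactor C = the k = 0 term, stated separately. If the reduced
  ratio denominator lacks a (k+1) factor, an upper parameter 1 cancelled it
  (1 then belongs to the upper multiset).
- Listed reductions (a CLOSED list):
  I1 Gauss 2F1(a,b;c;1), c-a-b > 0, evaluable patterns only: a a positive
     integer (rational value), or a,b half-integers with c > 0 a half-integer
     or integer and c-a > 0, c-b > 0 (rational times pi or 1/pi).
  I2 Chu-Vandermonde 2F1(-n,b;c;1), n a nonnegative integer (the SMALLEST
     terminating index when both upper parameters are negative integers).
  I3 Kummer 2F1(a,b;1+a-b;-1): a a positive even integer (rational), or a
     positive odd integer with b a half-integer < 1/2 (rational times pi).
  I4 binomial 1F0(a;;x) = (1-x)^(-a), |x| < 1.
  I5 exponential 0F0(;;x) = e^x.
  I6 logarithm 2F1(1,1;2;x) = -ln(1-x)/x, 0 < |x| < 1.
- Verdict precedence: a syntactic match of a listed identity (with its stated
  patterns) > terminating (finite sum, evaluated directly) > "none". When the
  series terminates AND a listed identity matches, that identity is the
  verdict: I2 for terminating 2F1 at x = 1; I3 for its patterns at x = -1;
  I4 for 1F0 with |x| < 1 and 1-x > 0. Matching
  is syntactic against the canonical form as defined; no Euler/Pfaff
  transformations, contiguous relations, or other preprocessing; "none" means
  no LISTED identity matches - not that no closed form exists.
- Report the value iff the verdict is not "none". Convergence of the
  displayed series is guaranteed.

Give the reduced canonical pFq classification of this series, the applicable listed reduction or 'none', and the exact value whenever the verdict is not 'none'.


Key observation: t_0 = -1 here, and the running product (C = -1) telescopes to a rising factorial.
Adjacent-term ratio: r(k) = 1 * (k-\frac{7}{6}) (k+4) / [(k+\frac{41}{6}) (k+1)] ; factor over Q: parameters, x = 1, and C = -1.

Classification (C = -1): 2F1 with upper {-\frac{7}{6}, 4}, lower {\frac{41}{6}}, argument x = 1. Verdict: Gauss (I1, integer-parameter pattern) matches (x = 1: the Gamma ratio telescopes since c-a-b = 4 > 0 and a = 4 in Z>0). Hence: -\frac{11339}{31104}.


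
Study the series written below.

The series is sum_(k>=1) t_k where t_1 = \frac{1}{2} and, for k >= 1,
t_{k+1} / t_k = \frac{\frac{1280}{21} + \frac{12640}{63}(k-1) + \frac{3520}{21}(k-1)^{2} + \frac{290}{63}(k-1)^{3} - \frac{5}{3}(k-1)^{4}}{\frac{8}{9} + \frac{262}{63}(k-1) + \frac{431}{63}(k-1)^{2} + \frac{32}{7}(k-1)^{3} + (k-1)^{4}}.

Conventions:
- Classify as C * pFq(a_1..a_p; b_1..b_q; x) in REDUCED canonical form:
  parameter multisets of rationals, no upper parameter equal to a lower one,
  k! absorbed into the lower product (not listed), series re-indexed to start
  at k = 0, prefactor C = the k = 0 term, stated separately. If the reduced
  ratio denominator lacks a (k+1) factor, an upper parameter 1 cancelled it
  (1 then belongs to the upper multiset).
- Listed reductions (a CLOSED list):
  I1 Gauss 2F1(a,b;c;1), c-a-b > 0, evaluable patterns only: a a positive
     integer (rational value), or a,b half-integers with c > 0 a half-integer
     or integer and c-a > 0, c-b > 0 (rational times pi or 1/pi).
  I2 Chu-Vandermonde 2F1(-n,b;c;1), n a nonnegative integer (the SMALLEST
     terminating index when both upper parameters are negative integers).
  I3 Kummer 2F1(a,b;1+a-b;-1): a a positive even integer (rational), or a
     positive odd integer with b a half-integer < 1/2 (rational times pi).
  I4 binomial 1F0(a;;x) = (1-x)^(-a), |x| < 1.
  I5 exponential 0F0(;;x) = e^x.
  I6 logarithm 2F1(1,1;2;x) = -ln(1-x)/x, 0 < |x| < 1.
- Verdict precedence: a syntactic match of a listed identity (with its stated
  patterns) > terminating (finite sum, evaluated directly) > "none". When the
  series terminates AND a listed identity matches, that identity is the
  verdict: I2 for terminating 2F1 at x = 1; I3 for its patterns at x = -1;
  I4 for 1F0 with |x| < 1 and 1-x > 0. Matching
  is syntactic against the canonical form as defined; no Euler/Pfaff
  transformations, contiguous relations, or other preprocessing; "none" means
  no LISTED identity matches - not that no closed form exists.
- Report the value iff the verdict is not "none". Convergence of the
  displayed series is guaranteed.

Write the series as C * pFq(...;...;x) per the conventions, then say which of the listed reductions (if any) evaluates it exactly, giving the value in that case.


At argument -\frac{5}{3}: a 2F1 with upper {-12, 8}, lower {\frac{7}{3}}, scaled by C = \frac{1}{2}. Verdict: terminating at k = 12: the factor (-12)_k kills every later term; summing the 13 survivors is exact. Sum: \frac{14671567874629}{566618}.

First insight: t_0 = \frac{1}{2} here, and the parameter 4/7 appears in both the upper and lower lists and cancels (alongside the other common factor).
Adjacent-term ratio: r(k) = -\frac{5}{3} * (k-12) (k+8) / [(k+\frac{7}{3}) (k+1)] - rational in k, leading ratio -\frac{5}{3}; with t_0 = \frac{1}{2}, classification follows.


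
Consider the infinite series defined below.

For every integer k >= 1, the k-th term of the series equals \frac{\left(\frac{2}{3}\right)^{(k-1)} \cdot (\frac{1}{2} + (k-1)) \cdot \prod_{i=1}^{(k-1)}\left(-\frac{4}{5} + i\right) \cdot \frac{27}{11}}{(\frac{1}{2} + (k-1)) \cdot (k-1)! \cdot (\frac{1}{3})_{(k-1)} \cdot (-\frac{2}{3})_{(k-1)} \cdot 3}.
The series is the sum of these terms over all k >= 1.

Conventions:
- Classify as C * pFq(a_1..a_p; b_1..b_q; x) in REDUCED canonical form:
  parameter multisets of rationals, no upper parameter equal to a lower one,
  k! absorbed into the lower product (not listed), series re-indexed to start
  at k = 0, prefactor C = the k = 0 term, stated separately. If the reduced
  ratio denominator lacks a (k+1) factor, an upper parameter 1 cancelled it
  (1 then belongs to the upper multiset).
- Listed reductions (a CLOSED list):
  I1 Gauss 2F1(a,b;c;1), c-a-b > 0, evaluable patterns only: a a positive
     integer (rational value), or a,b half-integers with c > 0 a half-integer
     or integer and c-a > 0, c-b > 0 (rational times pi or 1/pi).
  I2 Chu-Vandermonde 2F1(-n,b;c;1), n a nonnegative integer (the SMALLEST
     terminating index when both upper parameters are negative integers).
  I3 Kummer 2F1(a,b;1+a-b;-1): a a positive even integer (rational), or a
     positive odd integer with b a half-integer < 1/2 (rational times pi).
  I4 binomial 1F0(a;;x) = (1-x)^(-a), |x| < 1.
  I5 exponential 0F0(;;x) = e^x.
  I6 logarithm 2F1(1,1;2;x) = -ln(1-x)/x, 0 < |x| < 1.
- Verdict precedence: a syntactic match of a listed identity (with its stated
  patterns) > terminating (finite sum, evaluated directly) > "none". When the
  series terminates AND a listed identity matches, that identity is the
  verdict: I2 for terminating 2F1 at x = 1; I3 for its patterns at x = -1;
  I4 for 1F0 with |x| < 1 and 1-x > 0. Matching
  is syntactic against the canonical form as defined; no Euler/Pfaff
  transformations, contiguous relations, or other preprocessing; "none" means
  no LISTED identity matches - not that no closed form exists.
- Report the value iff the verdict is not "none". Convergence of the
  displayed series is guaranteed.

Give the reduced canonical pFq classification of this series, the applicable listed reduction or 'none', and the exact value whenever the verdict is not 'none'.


Key step: from the first term \frac{9}{11}: the running product (C = 9/11) telescopes to a rising factorial.
Term ratio: r(k) = \frac{2}{3} * (k+\frac{1}{5}) / [(k-\frac{2}{3}) (k+\frac{1}{3}) (k+1)] - rational in k. x = \frac{2}{3}; t_0 = \frac{9}{11}; negate the roots.

Prefactor \frac{9}{11}, argument \frac{2}{3}: 1F2 with upper {\frac{1}{5}} over lower {-\frac{2}{3}, \frac{1}{3}}. Verdict: none. A 1F2 with upper {\frac{1}{5}} fits none of I1-I6 at x = \frac{2}{3}; the sum runs forever.


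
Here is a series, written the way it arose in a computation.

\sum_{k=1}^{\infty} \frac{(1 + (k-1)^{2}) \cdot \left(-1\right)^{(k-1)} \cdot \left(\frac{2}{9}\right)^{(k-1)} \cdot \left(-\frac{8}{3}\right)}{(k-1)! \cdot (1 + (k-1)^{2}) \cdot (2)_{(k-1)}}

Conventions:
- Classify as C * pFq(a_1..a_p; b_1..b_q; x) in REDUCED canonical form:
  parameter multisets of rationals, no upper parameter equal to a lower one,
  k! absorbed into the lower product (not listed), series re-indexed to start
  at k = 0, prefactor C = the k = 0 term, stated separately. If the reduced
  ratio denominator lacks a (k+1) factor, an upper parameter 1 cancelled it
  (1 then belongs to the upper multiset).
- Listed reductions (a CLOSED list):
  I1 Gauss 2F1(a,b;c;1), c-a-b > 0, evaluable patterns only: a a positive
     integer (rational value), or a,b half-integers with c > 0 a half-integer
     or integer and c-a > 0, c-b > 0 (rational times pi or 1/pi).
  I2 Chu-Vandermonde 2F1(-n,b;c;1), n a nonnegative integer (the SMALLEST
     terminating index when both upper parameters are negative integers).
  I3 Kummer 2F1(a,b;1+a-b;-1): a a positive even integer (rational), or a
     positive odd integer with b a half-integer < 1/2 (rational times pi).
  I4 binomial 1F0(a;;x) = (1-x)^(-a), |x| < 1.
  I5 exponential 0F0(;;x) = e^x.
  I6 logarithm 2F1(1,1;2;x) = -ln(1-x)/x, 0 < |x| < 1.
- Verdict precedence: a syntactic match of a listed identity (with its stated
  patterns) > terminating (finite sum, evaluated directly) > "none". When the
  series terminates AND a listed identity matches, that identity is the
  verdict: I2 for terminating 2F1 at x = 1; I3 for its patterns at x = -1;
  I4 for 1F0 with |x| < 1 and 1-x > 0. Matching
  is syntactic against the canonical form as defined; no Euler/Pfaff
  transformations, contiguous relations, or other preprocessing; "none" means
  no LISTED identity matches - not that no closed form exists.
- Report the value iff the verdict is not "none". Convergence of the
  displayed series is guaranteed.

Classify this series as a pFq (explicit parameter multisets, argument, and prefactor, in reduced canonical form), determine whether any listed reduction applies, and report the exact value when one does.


This is -\frac{8}{3} * 0F1(-; 2; -\frac{2}{9}) in reduced canonical form. Verdict: none (x = -\frac{2}{9}): each listed identity misses the multisets {-} ; {2}.

The tell: with t_0 = -\frac{8}{3}, the (-1)^k factor (prefactor -8/3) folds into the argument's sign.
Term ratio: r(k) = -\frac{2}{9} * 1 / [(k+2) (k+1)] - rational in k, leading ratio -\frac{2}{9}; with t_0 = -\frac{8}{3}, classification follows.


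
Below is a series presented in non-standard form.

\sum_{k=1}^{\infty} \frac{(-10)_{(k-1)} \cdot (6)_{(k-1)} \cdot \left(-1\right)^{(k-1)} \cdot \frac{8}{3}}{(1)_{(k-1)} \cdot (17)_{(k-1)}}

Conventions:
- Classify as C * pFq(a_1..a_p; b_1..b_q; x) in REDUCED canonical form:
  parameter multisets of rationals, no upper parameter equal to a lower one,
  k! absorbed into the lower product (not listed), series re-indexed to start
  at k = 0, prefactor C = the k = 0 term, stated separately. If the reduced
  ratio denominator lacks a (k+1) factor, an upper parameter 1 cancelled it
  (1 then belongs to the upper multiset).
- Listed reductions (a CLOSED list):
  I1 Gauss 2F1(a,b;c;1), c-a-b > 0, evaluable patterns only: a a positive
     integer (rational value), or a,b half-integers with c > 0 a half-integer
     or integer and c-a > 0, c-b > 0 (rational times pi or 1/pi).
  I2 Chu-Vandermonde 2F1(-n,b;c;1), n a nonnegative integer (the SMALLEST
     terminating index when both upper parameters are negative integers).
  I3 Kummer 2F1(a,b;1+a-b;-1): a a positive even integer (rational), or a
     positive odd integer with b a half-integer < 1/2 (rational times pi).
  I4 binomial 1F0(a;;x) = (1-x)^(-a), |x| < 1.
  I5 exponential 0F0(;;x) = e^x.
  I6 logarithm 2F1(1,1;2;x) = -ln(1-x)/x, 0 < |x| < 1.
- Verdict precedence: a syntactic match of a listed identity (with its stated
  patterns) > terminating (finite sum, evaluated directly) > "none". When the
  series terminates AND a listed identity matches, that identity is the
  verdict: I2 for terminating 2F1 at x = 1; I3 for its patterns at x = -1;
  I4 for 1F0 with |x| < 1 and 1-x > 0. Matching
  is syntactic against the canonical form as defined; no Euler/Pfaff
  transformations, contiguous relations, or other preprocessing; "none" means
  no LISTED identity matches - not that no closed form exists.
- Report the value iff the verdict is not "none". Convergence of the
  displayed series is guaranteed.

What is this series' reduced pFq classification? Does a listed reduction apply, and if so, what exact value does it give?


x = -1 here; the reduced form reads 2F1, upper {-10, 6}, lower {17}, C = \frac{8}{3}. Verdict: Kummer (I3) fires (x = -1; c = 17 equals 1+a-b for upper {-10, 6}: listed pattern). Sum: \frac{224}{3}.

The tell: t_0 being \frac{8}{3}, (1)_k (prefactor 8/3) is k! itself.
Ratio: r(k) = -1 * (k-10) (k+6) / [(k+17) (k+1)] - poly over poly, x = -1 from leading terms; C = \frac{8}{3} at k = 0.


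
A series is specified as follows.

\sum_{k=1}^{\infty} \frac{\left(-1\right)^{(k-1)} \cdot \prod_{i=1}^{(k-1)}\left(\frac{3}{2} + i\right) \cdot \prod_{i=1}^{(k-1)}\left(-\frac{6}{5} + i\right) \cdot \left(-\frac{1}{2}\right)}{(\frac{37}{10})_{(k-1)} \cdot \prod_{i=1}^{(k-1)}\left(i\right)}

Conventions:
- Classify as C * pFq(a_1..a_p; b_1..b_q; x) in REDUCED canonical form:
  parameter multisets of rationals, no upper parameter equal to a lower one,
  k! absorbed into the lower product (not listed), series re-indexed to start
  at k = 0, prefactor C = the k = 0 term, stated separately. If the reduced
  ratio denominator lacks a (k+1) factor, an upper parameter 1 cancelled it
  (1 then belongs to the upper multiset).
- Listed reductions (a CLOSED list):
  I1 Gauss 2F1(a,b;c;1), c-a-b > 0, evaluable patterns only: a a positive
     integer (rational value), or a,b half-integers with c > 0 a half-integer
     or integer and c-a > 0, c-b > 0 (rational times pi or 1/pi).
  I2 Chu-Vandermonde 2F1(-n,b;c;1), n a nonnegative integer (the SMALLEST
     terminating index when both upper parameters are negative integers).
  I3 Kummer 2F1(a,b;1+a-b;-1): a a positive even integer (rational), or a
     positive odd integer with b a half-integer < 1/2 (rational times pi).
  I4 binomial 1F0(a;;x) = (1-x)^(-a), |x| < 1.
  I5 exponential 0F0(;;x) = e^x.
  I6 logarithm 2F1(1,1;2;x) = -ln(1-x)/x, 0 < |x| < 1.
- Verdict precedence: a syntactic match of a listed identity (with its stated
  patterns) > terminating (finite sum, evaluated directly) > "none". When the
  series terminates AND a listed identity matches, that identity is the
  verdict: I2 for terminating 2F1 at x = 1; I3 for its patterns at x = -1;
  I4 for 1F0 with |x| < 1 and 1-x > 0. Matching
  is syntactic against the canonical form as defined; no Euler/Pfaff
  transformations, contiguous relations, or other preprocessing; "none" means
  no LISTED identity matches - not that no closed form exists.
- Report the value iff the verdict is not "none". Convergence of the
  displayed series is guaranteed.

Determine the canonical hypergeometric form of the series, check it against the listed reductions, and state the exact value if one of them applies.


The series (x = -1) is 2F1: upper {-\frac{1}{5}, \frac{5}{2}}, lower {\frac{37}{10}}, prefactor -\frac{1}{2}. Verdict: none. A 2F1 with upper {-\frac{1}{5}, \frac{5}{2}} fits none of I1-I6 at x = -1; the sum runs forever.

First insight: x = -1 and the running product (prefactor -1/2) telescopes to a rising factorial.
Ratio: r(k) = -1 * (k-\frac{1}{5}) (k+\frac{5}{2}) / [(k+\frac{37}{10}) (k+1)] - rational; roots negated = parameters, x = -1, C = -\frac{1}{2}.


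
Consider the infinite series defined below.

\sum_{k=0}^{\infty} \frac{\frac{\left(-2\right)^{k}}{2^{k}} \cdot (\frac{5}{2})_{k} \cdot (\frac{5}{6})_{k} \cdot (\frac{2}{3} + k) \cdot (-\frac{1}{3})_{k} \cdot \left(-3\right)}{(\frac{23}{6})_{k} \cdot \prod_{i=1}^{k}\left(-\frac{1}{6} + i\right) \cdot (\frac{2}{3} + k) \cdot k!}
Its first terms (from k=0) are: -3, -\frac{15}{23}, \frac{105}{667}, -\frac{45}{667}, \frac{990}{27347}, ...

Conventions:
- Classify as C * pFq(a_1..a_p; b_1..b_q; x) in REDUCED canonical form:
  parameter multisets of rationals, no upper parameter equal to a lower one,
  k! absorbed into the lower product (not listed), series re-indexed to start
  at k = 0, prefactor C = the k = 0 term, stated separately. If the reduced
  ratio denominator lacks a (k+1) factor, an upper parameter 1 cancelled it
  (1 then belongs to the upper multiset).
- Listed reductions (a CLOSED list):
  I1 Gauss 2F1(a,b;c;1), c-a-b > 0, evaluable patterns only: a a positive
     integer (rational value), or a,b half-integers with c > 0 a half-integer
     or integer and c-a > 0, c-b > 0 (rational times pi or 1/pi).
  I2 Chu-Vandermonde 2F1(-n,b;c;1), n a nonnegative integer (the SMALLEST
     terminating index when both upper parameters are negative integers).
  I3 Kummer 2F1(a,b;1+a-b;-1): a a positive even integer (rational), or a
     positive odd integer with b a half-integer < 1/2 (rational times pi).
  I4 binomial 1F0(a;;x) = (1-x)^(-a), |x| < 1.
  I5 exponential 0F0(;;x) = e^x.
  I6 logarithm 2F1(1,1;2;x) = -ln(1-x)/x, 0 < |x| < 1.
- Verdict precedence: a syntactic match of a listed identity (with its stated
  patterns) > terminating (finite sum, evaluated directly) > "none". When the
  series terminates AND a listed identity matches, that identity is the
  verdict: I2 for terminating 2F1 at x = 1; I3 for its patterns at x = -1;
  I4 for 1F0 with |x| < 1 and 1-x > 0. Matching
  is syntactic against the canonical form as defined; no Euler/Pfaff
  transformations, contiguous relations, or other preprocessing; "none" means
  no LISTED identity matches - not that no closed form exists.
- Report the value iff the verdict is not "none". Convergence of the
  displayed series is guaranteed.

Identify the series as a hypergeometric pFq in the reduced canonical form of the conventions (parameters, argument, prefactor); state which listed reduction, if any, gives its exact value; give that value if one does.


Structural cue: x = -1 and the lower running product (C = -3, x = -1) is a rising factorial.
Ratio: r(k) = -1 * (k-\frac{1}{3}) (k+\frac{5}{2}) / [(k+\frac{23}{6}) (k+1)] ; factor over Q: parameters, x = -1, and C = -3.

x = -1 here; the reduced form reads 2F1, upper {-\frac{1}{3}, \frac{5}{2}}, lower {\frac{23}{6}}, C = -3. Verdict: none. A 2F1 with upper {-\frac{1}{3}, \frac{5}{2}} fits none of I1-I6 at x = -1; the sum runs forever.


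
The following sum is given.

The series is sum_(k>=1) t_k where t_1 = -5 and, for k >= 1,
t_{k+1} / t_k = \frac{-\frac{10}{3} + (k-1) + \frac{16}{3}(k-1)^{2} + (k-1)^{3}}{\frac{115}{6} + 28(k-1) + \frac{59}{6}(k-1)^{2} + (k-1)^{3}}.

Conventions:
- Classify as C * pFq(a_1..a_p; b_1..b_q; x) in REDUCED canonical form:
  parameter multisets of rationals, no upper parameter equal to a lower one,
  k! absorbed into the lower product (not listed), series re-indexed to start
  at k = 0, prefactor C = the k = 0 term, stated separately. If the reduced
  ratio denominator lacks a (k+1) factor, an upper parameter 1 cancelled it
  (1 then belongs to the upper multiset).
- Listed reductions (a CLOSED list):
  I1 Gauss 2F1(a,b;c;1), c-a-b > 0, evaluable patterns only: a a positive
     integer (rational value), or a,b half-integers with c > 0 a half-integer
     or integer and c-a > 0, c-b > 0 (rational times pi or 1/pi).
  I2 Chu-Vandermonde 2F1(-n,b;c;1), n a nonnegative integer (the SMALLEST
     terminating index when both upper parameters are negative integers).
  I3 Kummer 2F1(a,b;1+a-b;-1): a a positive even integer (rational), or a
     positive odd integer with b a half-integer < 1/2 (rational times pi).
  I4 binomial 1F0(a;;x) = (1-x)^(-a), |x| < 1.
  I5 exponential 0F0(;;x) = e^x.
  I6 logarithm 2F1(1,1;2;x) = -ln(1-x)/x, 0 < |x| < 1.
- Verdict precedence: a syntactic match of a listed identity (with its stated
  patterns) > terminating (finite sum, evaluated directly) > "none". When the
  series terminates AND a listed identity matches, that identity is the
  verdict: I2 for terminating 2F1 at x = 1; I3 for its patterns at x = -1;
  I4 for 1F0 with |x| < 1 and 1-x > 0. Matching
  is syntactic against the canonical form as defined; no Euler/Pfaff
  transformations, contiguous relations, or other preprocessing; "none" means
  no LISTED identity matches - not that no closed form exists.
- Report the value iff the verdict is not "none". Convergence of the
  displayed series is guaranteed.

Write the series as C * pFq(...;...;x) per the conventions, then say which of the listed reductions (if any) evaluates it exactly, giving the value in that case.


This is -5 * 2F1(-\frac{2}{3}, 1; \frac{23}{6}; 1) in reduced canonical form. Verdict: Gauss's theorem (I1) applies (x = 1: the Gamma ratio telescopes since c-a-b = 7/2 > 0 and a = 1 in Z>0). Sum: -\frac{85}{21}.

The tell: from the first term -5: the parameter 5 appears in both the upper and lower lists and cancels.
Step ratio: r(k) = 1 * (k-\frac{2}{3}) (k+1) / [(k+\frac{23}{6}) (k+1)] - poly over poly, x = 1 from leading terms; C = -5 at k = 0.


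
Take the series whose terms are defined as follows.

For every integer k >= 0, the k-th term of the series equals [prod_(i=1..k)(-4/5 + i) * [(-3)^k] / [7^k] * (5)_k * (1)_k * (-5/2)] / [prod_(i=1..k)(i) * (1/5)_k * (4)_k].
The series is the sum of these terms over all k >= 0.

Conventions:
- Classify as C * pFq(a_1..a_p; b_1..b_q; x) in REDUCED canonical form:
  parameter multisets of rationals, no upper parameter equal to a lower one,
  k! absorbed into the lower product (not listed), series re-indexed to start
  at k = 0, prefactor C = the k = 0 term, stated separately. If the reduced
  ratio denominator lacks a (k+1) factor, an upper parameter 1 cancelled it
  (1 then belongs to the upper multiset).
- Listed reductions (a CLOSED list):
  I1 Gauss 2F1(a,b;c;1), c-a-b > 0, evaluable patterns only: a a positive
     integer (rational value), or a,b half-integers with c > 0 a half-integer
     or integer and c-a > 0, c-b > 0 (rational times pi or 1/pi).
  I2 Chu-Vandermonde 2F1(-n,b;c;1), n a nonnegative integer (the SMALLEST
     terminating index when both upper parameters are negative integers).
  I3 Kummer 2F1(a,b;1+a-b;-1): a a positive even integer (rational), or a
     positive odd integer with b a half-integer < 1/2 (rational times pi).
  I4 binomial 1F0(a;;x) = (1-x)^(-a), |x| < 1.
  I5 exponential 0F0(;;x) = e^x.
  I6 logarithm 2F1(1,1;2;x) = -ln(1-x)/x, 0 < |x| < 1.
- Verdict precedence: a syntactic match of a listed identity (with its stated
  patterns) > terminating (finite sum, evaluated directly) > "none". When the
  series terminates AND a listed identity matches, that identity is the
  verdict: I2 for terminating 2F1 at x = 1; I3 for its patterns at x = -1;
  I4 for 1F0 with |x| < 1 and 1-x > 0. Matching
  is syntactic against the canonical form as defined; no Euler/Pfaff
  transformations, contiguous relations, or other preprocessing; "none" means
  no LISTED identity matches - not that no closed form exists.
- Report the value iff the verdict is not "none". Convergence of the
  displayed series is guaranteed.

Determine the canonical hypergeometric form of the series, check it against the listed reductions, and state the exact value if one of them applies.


First insight: t_0 being -5/2, the running product (C = -5/2) telescopes to a rising factorial.
Ratio: r(k) = (-3/7) * (k+1) (k+5) / [(k+4) (k+1)] - rational in k. x = (-3/7); t_0 = -5/2; negate the roots.

Canonical form: C = -5/2 times 2F1 with upper {1, 5}, lower {4}, x = -3/7. Verdict: none (x = -3/7): each listed identity misses the multisets {1, 5} ; {4}.


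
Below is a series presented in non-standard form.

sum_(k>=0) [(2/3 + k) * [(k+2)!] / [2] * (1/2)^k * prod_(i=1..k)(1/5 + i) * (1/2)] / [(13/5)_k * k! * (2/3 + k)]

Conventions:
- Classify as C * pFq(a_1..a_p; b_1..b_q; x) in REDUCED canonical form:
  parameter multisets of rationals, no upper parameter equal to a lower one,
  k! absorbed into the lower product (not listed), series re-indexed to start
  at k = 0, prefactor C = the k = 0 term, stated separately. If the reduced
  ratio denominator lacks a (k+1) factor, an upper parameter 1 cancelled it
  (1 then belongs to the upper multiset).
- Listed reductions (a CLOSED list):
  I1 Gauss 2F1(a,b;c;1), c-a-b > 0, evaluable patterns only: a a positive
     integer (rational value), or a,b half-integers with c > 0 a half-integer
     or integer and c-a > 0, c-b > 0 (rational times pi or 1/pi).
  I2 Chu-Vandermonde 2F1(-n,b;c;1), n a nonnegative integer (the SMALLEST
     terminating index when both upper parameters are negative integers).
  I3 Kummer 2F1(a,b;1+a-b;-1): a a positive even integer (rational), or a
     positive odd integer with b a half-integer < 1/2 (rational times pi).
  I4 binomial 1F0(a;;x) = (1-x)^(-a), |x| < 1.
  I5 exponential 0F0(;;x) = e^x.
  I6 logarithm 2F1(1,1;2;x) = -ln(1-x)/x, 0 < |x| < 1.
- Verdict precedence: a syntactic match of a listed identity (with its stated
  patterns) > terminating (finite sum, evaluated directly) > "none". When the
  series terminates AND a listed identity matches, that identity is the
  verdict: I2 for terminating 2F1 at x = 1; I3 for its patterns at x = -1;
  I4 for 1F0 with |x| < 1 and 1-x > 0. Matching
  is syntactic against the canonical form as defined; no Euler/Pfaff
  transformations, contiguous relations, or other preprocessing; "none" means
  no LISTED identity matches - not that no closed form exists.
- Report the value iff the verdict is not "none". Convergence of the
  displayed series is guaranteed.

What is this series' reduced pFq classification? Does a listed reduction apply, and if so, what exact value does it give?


Prefactor 1/2, argument 1/2: 2F1 with upper {6/5, 3} over lower {13/5}. Verdict: none - this 2F1 at x = 1/2 matches no listed pattern, and upper {6/5, 3} holds no stopper.

The tell: from the first term 1/2: the running product (C = 1/2, x = 1/2) telescopes to a rising factorial.
Step ratio: r(k) = (1/2) * (k+6/5) (k+3) / [(k+13/5) (k+1)] - rational in k. x = (1/2); t_0 = 1/2; negate the roots.


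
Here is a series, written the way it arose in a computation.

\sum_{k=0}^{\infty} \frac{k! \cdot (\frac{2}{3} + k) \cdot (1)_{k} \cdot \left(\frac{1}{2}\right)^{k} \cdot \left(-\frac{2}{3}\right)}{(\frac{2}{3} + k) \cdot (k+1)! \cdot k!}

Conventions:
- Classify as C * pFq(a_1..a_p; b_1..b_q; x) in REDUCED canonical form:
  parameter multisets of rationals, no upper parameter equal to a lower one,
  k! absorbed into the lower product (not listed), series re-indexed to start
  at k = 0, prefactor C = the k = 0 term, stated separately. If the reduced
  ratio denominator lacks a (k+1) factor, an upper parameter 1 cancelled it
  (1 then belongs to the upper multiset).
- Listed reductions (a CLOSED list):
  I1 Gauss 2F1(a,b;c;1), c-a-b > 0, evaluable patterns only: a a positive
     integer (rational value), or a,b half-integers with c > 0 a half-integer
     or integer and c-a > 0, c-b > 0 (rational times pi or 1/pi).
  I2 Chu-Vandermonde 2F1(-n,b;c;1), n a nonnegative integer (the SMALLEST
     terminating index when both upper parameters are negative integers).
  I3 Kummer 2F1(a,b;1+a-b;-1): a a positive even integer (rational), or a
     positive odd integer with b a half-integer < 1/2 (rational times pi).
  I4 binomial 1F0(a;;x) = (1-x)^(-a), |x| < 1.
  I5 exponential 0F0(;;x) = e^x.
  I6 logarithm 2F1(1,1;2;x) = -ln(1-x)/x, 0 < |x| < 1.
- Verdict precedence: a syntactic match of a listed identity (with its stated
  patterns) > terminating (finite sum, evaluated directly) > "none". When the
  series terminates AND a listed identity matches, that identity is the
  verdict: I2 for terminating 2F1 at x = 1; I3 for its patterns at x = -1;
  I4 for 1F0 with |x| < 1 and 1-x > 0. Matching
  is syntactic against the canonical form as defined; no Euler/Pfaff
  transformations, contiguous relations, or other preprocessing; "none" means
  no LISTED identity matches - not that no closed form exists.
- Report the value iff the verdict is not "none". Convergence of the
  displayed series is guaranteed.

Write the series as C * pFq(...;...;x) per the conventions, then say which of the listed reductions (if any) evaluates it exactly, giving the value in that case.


Key step: with t_0 = -\frac{2}{3}, the denominator's factorial ratio (C = -2/3) is a lower Pochhammer.
Consecutive-term ratio: r(k) = \frac{1}{2} * (k+1) (k+1) / [(k+2) (k+1)] - rational; roots negated = parameters, x = \frac{1}{2}, C = -\frac{2}{3}.

Canonical form: C = -\frac{2}{3} times 2F1 with upper {1, 1}, lower {2}, x = \frac{1}{2}. Verdict: logarithm (I6) matches (the logarithm: parameters (1,1;2), x = \frac{1}{2}). Value: \frac{4}{3} \cdot \ln\left(\frac{1}{2}\right).


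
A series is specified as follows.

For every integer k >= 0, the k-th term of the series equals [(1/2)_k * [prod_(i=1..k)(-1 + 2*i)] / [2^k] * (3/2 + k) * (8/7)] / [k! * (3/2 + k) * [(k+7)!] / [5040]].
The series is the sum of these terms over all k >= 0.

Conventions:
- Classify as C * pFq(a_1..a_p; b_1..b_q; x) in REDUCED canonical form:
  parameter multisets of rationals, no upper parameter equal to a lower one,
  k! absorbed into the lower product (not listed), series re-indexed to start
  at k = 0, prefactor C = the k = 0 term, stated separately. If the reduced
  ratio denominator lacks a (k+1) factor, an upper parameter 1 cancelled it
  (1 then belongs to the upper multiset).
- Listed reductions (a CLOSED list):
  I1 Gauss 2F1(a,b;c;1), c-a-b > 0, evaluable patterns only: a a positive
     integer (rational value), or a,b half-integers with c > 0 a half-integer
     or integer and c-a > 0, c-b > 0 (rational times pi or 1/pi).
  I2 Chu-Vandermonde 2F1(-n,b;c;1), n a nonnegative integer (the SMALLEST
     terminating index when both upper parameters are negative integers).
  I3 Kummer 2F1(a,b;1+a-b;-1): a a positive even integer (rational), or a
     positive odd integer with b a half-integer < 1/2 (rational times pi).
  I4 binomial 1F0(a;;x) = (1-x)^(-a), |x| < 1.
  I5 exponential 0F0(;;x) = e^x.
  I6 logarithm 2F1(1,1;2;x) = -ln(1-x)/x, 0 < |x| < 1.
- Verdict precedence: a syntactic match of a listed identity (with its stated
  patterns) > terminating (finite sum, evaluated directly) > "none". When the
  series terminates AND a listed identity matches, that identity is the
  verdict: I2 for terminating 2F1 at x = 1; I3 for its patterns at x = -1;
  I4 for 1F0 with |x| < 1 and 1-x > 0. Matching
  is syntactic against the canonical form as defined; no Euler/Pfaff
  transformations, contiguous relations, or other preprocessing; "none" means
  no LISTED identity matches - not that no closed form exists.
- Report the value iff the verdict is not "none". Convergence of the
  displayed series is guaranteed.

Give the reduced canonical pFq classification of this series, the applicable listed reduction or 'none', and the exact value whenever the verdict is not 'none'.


Reduced: x = 1, 2F1, upper = {1/2, 1/2}, lower = {8}, C = 8/7. Verdict: the half-integer Gauss pattern (I1) applies (x = 1; upper {1/2, 1/2} half-integers, c = 8 in the evaluable pattern). Exact value: (33554432/9018009) / pi.

Structural cue: x = 1 and the denominator's factorial ratio (C = 8/7, x = 1) is a lower Pochhammer.
Consecutive-term ratio: r(k) = 1 * (k+1/2) (k+1/2) / [(k+8) (k+1)] - poly over poly, x = 1 from leading terms; C = 8/7 at k = 0.


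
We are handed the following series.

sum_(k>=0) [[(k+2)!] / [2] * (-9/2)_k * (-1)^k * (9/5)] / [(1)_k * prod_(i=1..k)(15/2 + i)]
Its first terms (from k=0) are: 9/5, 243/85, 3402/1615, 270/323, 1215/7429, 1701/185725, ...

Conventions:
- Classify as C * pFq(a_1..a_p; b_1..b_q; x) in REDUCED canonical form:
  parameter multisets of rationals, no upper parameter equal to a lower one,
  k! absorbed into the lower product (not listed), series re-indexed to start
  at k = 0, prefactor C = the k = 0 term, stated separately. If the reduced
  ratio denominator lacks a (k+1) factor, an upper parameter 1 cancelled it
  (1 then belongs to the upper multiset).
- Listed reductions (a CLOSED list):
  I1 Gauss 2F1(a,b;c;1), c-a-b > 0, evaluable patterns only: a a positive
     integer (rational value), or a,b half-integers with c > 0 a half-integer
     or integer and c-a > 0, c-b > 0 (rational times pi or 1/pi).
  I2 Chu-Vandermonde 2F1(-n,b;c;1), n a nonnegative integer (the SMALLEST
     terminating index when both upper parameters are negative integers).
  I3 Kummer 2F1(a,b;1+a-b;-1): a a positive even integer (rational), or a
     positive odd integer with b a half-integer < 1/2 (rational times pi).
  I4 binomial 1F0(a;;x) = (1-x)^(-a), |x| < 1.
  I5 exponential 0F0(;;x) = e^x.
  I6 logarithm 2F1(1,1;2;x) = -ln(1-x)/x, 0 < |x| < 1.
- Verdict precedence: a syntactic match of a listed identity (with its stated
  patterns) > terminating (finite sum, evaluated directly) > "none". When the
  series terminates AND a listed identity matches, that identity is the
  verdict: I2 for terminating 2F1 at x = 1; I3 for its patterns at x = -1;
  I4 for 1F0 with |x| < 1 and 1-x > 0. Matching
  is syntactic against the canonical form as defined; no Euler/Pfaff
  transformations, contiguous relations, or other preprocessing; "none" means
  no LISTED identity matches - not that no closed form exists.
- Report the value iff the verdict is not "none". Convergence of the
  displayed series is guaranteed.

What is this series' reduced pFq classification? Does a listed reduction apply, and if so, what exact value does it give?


Classification (C = 9/5): 2F1 with upper {-9/2, 3}, lower {17/2}, argument x = -1. Verdict: Kummer (I3) matches (x = -1; c = 17/2 equals 1+a-b for upper {-9/2, 3}: listed pattern). Sum: (81081/32768) * pi.

Structural cue: from the first term 9/5: (1)_k (C = 9/5) is k! itself.
Adjacent-term ratio: r(k) = (-1) * (k-9/2) (k+3) / [(k+17/2) (k+1)] - rational in k. x = (-1); t_0 = 9/5; negate the roots.


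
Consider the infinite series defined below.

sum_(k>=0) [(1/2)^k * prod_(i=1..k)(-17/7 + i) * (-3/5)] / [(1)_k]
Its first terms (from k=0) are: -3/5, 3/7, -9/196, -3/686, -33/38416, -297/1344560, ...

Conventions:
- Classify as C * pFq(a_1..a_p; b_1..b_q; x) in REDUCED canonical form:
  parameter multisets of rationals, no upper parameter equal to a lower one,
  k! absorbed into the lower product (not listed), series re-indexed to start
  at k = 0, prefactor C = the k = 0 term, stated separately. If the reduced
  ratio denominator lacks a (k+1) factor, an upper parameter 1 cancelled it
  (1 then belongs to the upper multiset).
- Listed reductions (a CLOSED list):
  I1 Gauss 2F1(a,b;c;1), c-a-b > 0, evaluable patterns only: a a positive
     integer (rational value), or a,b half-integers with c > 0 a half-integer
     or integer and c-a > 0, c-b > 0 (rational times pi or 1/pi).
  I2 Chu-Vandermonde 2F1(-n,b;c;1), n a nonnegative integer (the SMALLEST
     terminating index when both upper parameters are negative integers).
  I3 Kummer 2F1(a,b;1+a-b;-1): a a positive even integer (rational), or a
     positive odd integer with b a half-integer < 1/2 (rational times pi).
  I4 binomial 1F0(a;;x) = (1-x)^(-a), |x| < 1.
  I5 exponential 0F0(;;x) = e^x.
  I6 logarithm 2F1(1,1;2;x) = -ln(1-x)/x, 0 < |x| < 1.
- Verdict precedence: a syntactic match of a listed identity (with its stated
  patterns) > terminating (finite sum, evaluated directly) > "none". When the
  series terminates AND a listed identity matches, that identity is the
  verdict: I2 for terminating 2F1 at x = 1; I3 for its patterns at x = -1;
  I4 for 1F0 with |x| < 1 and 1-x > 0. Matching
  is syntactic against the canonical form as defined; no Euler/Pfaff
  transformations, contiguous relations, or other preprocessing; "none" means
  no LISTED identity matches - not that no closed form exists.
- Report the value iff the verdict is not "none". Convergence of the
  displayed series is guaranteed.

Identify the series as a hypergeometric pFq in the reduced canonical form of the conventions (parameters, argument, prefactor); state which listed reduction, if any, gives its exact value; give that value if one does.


Canonical form: C = -3/5 times 1F0 with upper {-10/7}, lower {-}, x = 1/2. Verdict (x = 1/2): the binomial series (I4) applies (the 1F0 binomial series: exponent 10/7, x = 1/2). Sum: (-3/5) * (1/2)^(10/7).

Structural cue: t_0 = -3/5 here, and the running product (prefactor -3/5) telescopes to a rising factorial.
Step ratio: r(k) = (1/2) * (k-10/7) / [(k+1)] ; factor over Q: parameters, x = (1/2), and C = -3/5.


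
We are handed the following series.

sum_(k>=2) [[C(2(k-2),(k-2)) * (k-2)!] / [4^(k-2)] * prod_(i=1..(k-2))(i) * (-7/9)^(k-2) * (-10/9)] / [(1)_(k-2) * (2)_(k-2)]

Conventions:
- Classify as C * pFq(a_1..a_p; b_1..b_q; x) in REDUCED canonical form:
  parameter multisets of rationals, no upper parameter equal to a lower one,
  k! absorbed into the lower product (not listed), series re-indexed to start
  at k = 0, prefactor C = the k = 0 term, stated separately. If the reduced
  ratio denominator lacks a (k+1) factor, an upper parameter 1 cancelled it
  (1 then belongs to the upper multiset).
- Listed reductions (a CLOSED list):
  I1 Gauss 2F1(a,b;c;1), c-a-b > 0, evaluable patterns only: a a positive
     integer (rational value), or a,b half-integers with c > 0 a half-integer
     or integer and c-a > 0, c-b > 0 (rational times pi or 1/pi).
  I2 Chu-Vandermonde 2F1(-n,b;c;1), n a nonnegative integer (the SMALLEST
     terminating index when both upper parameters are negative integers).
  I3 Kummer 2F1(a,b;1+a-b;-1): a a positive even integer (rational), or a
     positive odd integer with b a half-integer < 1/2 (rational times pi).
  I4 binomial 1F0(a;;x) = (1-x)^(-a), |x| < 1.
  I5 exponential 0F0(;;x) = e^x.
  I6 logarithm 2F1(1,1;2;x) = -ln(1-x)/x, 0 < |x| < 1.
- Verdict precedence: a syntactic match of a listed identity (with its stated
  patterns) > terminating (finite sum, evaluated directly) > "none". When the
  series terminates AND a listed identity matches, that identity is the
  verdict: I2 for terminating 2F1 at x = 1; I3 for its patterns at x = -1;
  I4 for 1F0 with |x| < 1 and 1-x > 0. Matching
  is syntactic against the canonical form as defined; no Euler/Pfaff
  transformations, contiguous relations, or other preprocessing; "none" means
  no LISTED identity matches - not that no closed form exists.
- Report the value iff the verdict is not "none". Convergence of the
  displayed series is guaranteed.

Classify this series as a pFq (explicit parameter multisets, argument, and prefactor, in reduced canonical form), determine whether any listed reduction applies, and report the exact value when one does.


Reduced: x = -7/9, 2F1, upper = {1/2, 1}, lower = {2}, C = -10/9. Verdict: none here - no I1-I6 shape fits x = -7/9 with lower {2}.

The tell: x = (-7/9) and C(2k,k) (C = -10/9, x = -7/9) equals 4^k (1/2)_k / k!.
Consecutive-term ratio: r(k) = (-7/9) * (k+1/2) (k+1) / [(k+2) (k+1)] ; factor over Q: parameters, x = (-7/9), and C = -10/9.


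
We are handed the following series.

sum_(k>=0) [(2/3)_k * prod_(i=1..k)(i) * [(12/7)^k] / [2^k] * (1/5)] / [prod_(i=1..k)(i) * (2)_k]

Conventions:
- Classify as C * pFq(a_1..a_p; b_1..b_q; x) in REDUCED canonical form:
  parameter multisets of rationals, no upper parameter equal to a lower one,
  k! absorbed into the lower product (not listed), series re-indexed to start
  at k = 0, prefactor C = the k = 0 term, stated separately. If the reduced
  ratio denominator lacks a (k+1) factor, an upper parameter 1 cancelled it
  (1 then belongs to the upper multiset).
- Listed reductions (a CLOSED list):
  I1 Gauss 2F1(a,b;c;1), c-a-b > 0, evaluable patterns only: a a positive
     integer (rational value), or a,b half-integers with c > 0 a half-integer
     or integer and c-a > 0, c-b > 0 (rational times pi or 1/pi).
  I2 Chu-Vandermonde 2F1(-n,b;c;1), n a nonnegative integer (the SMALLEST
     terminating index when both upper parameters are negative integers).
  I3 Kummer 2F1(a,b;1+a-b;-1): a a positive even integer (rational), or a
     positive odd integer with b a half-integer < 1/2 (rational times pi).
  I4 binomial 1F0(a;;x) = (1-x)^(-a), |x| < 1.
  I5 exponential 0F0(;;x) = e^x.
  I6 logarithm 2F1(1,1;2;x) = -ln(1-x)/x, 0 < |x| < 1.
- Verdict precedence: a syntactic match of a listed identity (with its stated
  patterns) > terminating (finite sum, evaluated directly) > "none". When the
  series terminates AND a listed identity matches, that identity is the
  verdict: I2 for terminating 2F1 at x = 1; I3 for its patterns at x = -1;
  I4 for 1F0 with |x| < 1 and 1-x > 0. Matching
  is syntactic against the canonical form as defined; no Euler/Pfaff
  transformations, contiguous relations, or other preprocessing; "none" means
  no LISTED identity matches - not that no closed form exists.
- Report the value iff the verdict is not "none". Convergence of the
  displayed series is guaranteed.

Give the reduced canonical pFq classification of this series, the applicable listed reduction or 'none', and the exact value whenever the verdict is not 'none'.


The tell: t_0 being 1/5, the product of the first k integers (prefactor 1/5) is k!.
Term ratio: r(k) = (6/7) * (k+2/3) (k+1) / [(k+2) (k+1)] - rational in k. x = (6/7); t_0 = 1/5; negate the roots.

Classification (C = 1/5): 2F1 with upper {2/3, 1}, lower {2}, argument x = 6/7. Verdict: none. Every listed pattern misses the 2F1 form at 6/7, upper {2/3, 1}.
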